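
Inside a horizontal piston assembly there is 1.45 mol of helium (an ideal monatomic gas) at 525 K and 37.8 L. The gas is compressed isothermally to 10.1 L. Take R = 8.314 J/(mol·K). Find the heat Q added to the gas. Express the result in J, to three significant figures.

Q ≈ -8350 J

Isothermal ⇒ ΔU = 0, so Q = W = nRT ln(V₂/V₁).
Q = (1.45)(8.314)(525) ln(10.1/37.8) = 6329 × -1.32 = -8353 J.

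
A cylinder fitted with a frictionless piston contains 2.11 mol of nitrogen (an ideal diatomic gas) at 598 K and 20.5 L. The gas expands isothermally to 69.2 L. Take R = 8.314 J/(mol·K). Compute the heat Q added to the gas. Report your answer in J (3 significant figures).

Q ≈ 12800 J

Isothermal ⇒ ΔU = 0, so Q = W = nRT ln(V₂/V₁).
Q = (2.11)(8.314)(598) ln(69.2/20.5) = 10490 × 1.217 = 12762 J.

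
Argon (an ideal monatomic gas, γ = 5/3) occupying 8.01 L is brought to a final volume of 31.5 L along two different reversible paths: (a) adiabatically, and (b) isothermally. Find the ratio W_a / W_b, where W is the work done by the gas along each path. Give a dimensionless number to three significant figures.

W_a / W_b ≈ 0.656

Path (a) adiabatic: W = P₁V₁(1 − (V₁/V₂)^(γ−1))/(γ−1) → W_a/(P₁V₁) = 0.8979.
Path (b) isothermal: W = P₁V₁ ln(V₂/V₁) → W_b/(P₁V₁) = 1.369.
W_a / W_b = 0.8979 / 1.369 = 0.6558.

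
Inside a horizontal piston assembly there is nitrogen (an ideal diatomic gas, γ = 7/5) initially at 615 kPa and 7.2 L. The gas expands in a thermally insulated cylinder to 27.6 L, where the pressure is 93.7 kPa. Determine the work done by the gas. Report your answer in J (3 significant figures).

W ≈ 4600 J

Adiabatic: W = (P₁V₁ − P₂V₂)/(γ − 1) with γ = 7/5.
P₁V₁ = 4428 J, P₂V₂ = 2586 J.
W = (4428 − 2586) / 0.4 = 4605 J.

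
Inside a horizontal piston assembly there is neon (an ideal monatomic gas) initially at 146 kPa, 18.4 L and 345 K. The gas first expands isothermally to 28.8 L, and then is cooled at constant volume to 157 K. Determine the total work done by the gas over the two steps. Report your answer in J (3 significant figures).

W_total ≈ 1200 J

Step 1 (isothermal): W = P₁V₁ ln(V₂/V₁) = (2686) ln(28.8/18.4) = 1204 J.
Step 2 (isochoric): W = 0 (constant volume).
W_total = 1204 + 0 = 1204 J.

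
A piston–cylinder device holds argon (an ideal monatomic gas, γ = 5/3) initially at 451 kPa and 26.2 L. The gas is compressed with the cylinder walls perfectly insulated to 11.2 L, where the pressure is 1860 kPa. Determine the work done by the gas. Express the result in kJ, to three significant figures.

Adiabatic: W = (P₁V₁ − P₂V₂)/(γ − 1) with γ = 5/3.
P₁V₁ = 11816 J, P₂V₂ = 20832 J.
W = (11816 − 20832) / 0.6667 = -13524 J.

W ≈ -13.5 kJ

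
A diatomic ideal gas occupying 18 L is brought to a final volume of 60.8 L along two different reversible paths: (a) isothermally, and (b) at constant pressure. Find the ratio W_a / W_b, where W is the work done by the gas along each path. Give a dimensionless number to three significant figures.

Path (a) isothermal: W = P₁V₁ ln(V₂/V₁) → W_a/(P₁V₁) = 1.217.
Path (b) isobaric: W = P₁(V₂ − V₁) → W_b/(P₁V₁) = 2.378.
W_a / W_b = 1.217 / 2.378 = 0.5119.

W_a / W_b ≈ 0.512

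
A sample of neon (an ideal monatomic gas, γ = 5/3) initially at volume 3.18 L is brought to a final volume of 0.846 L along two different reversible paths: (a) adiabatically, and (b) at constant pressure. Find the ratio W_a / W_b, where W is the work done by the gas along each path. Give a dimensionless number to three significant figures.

W_a / W_b ≈ 2.90

Path (a) adiabatic: W = P₁V₁(1 − (V₁/V₂)^(γ−1))/(γ−1) → W_a/(P₁V₁) = -2.126.
Path (b) isobaric: W = P₁(V₂ − V₁) → W_b/(P₁V₁) = -0.734.
W_a / W_b = -2.126 / -0.734 = 2.897.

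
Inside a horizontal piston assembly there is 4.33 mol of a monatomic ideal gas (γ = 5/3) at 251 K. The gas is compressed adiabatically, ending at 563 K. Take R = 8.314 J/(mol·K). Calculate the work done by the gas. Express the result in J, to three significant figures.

W ≈ -16800 J

Adiabatic ⇒ Q = 0, so W_by = −ΔU = nCᵥ(T₁ − T₂).
Cᵥ = 3R/2 = 12.47 J/(mol·K).
W = (4.33)(12.47)(251 − 563) = -16848 J.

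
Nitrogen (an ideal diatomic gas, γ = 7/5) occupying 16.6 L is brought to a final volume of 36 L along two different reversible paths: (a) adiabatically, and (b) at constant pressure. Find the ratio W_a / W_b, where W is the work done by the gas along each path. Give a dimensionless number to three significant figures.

Path (a) adiabatic: W = P₁V₁(1 − (V₁/V₂)^(γ−1))/(γ−1) → W_a/(P₁V₁) = 0.6657.
Path (b) isobaric: W = P₁(V₂ − V₁) → W_b/(P₁V₁) = 1.169.
W_a / W_b = 0.6657 / 1.169 = 0.5696.

W_a / W_b ≈ 0.570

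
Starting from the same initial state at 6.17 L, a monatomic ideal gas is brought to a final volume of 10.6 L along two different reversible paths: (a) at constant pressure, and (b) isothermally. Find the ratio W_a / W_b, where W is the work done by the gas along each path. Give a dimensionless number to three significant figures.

Path (a) isobaric: W = P₁(V₂ − V₁) → W_a/(P₁V₁) = 0.718.
Path (b) isothermal: W = P₁V₁ ln(V₂/V₁) → W_b/(P₁V₁) = 0.5412.
W_a / W_b = 0.718 / 0.5412 = 1.327.

W_a / W_b ≈ 1.33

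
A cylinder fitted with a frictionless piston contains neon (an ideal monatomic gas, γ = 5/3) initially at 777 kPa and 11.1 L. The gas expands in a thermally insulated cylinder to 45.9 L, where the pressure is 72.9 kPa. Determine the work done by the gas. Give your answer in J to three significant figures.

W ≈ 7920 J

Adiabatic: W = (P₁V₁ − P₂V₂)/(γ − 1) with γ = 5/3.
P₁V₁ = 8625 J, P₂V₂ = 3346 J.
W = (8625 − 3346) / 0.6667 = 7918 J.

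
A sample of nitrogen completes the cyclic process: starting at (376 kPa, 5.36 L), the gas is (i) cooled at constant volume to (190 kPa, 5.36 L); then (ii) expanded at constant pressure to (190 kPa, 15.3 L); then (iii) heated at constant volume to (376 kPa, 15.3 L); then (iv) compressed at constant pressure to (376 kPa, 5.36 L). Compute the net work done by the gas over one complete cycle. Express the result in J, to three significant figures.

Constant-volume legs do no work.
W(ii) = (190)(15.3 − 5.36) = 1889 J; W(iv) = (376)(5.36 − 15.3) = -3737 J.
W_net = 1889 − 3737 = -1849 J (the counter-clockwise enclosed area).

W_net ≈ -1850 J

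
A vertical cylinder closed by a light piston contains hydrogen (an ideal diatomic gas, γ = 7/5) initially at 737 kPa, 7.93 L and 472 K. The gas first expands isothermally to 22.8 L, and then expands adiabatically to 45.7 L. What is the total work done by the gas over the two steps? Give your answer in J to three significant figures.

W_total ≈ 9720 J

Step 1 (isothermal): W = P₁V₁ ln(V₂/V₁) = (5844) ln(22.8/7.93) = 6172 J.
After step 1: P = 256.3 kPa, V = 22.8 L, T = 472 K.
Step 2 (adiabatic): W = (P₁V₁ − P₂V₂)/(γ−1) = (5844 − 4425)/0.4 = 3548 J.
W_total = 6172 + 3548 = 9720 J.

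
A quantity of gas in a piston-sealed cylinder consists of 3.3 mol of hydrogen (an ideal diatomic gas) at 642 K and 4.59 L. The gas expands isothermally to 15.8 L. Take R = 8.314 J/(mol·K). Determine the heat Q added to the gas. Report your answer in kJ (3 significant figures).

Q ≈ 21.8 kJ

Isothermal ⇒ ΔU = 0, so Q = W = nRT ln(V₂/V₁).
Q = (3.3)(8.314)(642) ln(15.8/4.59) = 17614 × 1.236 = 21773 J.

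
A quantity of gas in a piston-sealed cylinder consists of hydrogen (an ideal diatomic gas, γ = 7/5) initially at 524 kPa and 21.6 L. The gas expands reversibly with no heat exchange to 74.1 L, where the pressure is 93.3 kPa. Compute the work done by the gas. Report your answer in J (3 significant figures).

Adiabatic: W = (P₁V₁ − P₂V₂)/(γ − 1) with γ = 7/5.
P₁V₁ = 11318 J, P₂V₂ = 6914 J.
W = (11318 − 6914) / 0.4 = 11012 J.

W ≈ 11000 J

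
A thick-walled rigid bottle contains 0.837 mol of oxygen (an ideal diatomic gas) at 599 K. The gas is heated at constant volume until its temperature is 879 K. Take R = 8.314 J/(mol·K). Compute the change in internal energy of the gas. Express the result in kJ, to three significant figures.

ΔU ≈ 4.87 kJ

Constant volume ⇒ W = 0, so Q = ΔU = nCᵥΔT with Cᵥ = 5R/2 = 20.79 J/(mol·K).
ΔU = (0.837)(20.79)(879 − 599) = 4871 J.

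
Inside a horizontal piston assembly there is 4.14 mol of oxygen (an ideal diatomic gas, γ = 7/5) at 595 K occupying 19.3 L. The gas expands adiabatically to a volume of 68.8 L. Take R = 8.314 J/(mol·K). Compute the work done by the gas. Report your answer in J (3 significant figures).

W ≈ 20400 J

Adiabatic: TV^(γ−1) = const with γ = 7/5.
T₂ = T₁ (V₁/V₂)^(γ−1) = 595 × (19.3/68.8)^0.4 = 595 × 0.6014 = 357.9 K.
W_by = nCᵥ(T₁ − T₂) = (4.14)(20.79)(595 − 357.9) = 20406 J.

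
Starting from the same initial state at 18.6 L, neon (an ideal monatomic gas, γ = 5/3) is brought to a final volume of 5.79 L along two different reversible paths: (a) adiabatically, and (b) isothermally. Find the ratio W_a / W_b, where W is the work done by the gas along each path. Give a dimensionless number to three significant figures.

W_a / W_b ≈ 1.51

Path (a) adiabatic: W = P₁V₁(1 − (V₁/V₂)^(γ−1))/(γ−1) → W_a/(P₁V₁) = -1.766.
Path (b) isothermal: W = P₁V₁ ln(V₂/V₁) → W_b/(P₁V₁) = -1.167.
W_a / W_b = -1.766 / -1.167 = 1.513.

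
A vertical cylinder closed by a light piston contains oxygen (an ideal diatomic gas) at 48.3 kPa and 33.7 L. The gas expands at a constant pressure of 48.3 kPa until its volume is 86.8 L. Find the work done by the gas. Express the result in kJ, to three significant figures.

W ≈ 2.56 kJ

Isobaric: W = P ΔV.
W = (48.3 kPa)(86.8 − 33.7 L) = (48.3)(53.1) = 2565 J.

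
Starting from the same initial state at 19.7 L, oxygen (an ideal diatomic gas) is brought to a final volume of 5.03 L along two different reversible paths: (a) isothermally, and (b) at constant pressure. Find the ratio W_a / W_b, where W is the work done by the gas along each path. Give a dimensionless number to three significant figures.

Path (a) isothermal: W = P₁V₁ ln(V₂/V₁) → W_a/(P₁V₁) = -1.365.
Path (b) isobaric: W = P₁(V₂ − V₁) → W_b/(P₁V₁) = -0.7447.
W_a / W_b = -1.365 / -0.7447 = 1.833.

W_a / W_b ≈ 1.83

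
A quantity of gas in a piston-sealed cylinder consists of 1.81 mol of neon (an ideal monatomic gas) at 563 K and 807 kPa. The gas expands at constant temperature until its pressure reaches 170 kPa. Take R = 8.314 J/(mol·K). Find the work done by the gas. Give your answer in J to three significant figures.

W ≈ 13200 J

Isothermal process: W = nRT ln(V₂/V₁) = nRT ln(P₁/P₂).
W = (1.81)(8.314)(563) × ln(807/170)
  = 8472 × ln(4.747) = 8472 × 1.558
W_by_gas = 13196 J.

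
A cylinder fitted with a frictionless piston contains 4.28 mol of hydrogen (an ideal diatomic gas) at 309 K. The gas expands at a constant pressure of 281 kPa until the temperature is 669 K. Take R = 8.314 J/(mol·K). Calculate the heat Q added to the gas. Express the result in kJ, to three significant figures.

Isobaric: W = nRΔT = (4.28)(8.314)(360) = 12810 J.
ΔU = nCᵥΔT with Cᵥ = 5R/2: ΔU = (4.28)(20.79)(360) = 32026 J.
Q = ΔU + W = 32026 + 12810 = 44836 J.

Q ≈ 44.8 kJ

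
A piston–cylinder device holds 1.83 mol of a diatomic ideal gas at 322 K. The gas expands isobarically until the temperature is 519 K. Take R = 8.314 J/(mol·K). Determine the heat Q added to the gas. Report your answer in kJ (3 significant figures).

Isobaric: W = nRΔT = (1.83)(8.314)(197) = 2997 J.
ΔU = nCᵥΔT with Cᵥ = 5R/2: ΔU = (1.83)(20.79)(197) = 7493 J.
Q = ΔU + W = 7493 + 2997 = 10490 J.

Q ≈ 10.5 kJ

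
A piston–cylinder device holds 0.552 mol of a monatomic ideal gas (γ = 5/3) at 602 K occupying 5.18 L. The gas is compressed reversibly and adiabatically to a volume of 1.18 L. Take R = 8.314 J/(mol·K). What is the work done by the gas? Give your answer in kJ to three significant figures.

W ≈ -6.97 kJ

Adiabatic: TV^(γ−1) = const with γ = 5/3.
T₂ = T₁ (V₁/V₂)^(γ−1) = 602 × (5.18/1.18)^0.667 = 602 × 2.681 = 1614 K.
W_by = nCᵥ(T₁ − T₂) = (0.552)(12.47)(602 − 1614) = -6966 J.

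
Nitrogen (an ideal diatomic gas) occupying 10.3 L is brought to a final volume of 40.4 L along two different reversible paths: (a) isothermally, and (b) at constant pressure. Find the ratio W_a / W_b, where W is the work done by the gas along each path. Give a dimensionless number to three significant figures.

Path (a) isothermal: W = P₁V₁ ln(V₂/V₁) → W_a/(P₁V₁) = 1.367.
Path (b) isobaric: W = P₁(V₂ − V₁) → W_b/(P₁V₁) = 2.922.
W_a / W_b = 1.367 / 2.922 = 0.4677.

W_a / W_b ≈ 0.468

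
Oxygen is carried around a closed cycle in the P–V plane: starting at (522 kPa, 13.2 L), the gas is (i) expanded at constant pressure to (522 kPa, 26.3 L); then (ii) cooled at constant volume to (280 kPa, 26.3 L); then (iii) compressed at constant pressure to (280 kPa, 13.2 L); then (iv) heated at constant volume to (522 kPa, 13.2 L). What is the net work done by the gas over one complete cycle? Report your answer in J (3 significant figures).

Constant-volume legs do no work.
W(i) = (522)(26.3 − 13.2) = 6838 J; W(iii) = (280)(13.2 − 26.3) = -3668 J.
W_net = 6838 − 3668 = 3170 J (the clockwise enclosed area).

W_net ≈ 3170 J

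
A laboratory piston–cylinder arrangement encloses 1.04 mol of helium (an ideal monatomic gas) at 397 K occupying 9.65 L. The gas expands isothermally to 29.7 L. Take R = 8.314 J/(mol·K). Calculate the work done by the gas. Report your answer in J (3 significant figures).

Isothermal: W = nRT ln(V₂/V₁).
W = (1.04)(8.314)(397) × ln(29.7/9.65)
  = 3433 × 1.124
W_by_gas = 3859 J.

W ≈ 3860 J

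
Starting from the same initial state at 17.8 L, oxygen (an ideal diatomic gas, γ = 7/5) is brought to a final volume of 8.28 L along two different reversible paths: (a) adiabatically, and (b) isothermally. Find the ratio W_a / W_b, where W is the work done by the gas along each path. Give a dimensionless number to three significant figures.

W_a / W_b ≈ 1.17

Path (a) adiabatic: W = P₁V₁(1 − (V₁/V₂)^(γ−1))/(γ−1) → W_a/(P₁V₁) = -0.8954.
Path (b) isothermal: W = P₁V₁ ln(V₂/V₁) → W_b/(P₁V₁) = -0.7654.
W_a / W_b = -0.8954 / -0.7654 = 1.17.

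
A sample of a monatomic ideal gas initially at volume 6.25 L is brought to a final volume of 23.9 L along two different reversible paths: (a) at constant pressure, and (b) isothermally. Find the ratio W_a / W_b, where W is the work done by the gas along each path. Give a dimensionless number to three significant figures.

Path (a) isobaric: W = P₁(V₂ − V₁) → W_a/(P₁V₁) = 2.824.
Path (b) isothermal: W = P₁V₁ ln(V₂/V₁) → W_b/(P₁V₁) = 1.341.
W_a / W_b = 2.824 / 1.341 = 2.105.

W_a / W_b ≈ 2.11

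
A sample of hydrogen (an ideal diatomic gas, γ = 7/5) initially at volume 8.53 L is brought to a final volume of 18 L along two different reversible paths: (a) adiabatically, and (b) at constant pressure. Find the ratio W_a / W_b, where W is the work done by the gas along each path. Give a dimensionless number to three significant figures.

Path (a) adiabatic: W = P₁V₁(1 − (V₁/V₂)^(γ−1))/(γ−1) → W_a/(P₁V₁) = 0.6456.
Path (b) isobaric: W = P₁(V₂ − V₁) → W_b/(P₁V₁) = 1.11.
W_a / W_b = 0.6456 / 1.11 = 0.5815.

W_a / W_b ≈ 0.581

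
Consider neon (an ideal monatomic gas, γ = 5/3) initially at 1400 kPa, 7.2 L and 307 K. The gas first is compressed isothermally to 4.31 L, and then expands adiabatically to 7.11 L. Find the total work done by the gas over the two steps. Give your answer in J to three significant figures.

W_total ≈ -882 J

Step 1 (isothermal): W = P₁V₁ ln(V₂/V₁) = (10080) ln(4.31/7.2) = -5172 J.
After step 1: P = 2339 kPa, V = 4.31 L, T = 307 K.
Step 2 (adiabatic): W = (P₁V₁ − P₂V₂)/(γ−1) = (10080 − 7220)/0.667 = 4290 J.
W_total = -5172 + 4290 = -882.4 J.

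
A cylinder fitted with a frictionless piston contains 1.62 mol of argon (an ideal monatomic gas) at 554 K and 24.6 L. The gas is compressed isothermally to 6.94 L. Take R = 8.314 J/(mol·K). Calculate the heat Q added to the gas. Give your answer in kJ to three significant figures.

Isothermal ⇒ ΔU = 0, so Q = W = nRT ln(V₂/V₁).
Q = (1.62)(8.314)(554) ln(6.94/24.6) = 7462 × -1.265 = -9442 J.

Q ≈ -9.44 kJ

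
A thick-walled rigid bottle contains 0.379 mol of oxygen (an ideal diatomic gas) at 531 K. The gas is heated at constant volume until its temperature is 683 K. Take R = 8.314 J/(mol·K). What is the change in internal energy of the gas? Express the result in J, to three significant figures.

Constant volume ⇒ W = 0, so Q = ΔU = nCᵥΔT with Cᵥ = 5R/2 = 20.79 J/(mol·K).
ΔU = (0.379)(20.79)(683 − 531) = 1197 J.

ΔU ≈ 1200 J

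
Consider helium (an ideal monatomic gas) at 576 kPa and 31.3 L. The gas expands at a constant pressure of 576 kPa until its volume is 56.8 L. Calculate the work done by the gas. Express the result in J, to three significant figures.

W ≈ 14700 J

Isobaric: W = P ΔV.
W = (576 kPa)(56.8 − 31.3 L) = (576)(25.5) = 14688 J.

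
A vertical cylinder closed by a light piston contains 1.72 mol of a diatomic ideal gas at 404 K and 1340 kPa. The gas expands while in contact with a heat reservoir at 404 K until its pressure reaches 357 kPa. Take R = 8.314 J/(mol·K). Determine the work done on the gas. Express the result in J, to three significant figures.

Isothermal process: W = nRT ln(V₂/V₁) = nRT ln(P₁/P₂).
W = (1.72)(8.314)(404) × ln(1340/357)
  = 5777 × ln(3.754) = 5777 × 1.323
W_by_gas = 7641 J; work on gas = −W_by = -7641 J.

W ≈ -7640 J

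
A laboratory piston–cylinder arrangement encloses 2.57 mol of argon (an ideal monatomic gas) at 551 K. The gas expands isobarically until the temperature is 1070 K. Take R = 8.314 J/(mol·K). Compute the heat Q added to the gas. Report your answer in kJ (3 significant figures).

Isobaric: W = nRΔT = (2.57)(8.314)(519) = 11089 J.
ΔU = nCᵥΔT with Cᵥ = 3R/2: ΔU = (2.57)(12.47)(519) = 16634 J.
Q = ΔU + W = 16634 + 11089 = 27724 J.

Q ≈ 27.7 kJ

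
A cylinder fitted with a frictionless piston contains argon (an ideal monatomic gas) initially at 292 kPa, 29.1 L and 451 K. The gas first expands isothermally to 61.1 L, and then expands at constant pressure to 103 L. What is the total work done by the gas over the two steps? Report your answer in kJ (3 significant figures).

W_total ≈ 12.1 kJ

Step 1 (isothermal): W = P₁V₁ ln(V₂/V₁) = (8497) ln(61.1/29.1) = 6303 J.
After step 1: P = 139.1 kPa, V = 61.1 L, T = 451 K.
Step 2 (isobaric): W = PΔV = (139.1 kPa)(103 − 61.1 L) = 5827 J.
W_total = 6303 + 5827 = 12130 J.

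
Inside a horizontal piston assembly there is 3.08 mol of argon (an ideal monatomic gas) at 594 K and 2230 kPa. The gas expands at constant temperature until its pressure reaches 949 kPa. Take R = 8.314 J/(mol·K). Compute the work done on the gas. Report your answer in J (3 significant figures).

Isothermal process: W = nRT ln(V₂/V₁) = nRT ln(P₁/P₂).
W = (3.08)(8.314)(594) × ln(2230/949)
  = 15211 × ln(2.35) = 15211 × 0.8543
W_by_gas = 12995 J; work on gas = −W_by = -12995 J.

W ≈ -13000 J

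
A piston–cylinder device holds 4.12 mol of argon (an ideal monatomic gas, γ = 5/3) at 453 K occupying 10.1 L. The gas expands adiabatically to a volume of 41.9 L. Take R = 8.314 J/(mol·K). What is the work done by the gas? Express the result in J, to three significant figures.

Adiabatic: TV^(γ−1) = const with γ = 5/3.
T₂ = T₁ (V₁/V₂)^(γ−1) = 453 × (10.1/41.9)^0.667 = 453 × 0.3873 = 175.5 K.
W_by = nCᵥ(T₁ − T₂) = (4.12)(12.47)(453 − 175.5) = 14260 J.

W ≈ 14300 J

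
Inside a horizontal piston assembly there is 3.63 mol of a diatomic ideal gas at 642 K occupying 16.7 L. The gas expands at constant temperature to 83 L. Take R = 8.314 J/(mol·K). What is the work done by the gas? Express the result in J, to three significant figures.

W ≈ 31100 J

Isothermal: W = nRT ln(V₂/V₁).
W = (3.63)(8.314)(642) × ln(83/16.7)
  = 19375 × 1.603
W_by_gas = 31067 J.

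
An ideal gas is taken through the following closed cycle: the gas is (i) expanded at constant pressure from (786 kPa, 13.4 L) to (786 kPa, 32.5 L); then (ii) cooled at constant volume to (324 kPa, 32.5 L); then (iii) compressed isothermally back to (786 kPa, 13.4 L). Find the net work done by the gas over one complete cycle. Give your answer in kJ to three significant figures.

Leg (i): W = PΔV = (786)(32.5 − 13.4) = 15013 J.
Leg (ii): W = 0.
Leg (iii): W = PᵢVᵢ ln(V_f/Vᵢ) = (10530) ln(13.4/32.5) = -9329 J.
W_net = 15013 − 9329 = 5683 J.

W_net ≈ 5.68 kJ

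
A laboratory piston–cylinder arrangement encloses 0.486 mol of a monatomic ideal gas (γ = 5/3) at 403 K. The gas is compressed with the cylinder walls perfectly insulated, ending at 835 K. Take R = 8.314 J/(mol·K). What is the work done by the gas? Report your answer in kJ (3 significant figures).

W ≈ -2.62 kJ

Adiabatic ⇒ Q = 0, so W_by = −ΔU = nCᵥ(T₁ − T₂).
Cᵥ = 3R/2 = 12.47 J/(mol·K).
W = (0.486)(12.47)(403 − 835) = -2618 J.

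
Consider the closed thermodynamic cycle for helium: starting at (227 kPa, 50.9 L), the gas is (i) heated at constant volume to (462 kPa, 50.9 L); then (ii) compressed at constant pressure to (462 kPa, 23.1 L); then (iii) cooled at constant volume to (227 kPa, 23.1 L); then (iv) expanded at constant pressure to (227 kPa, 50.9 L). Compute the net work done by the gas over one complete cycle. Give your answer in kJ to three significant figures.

W_net ≈ -6.53 kJ

Constant-volume legs do no work.
W(ii) = (462)(23.1 − 50.9) = -12844 J; W(iv) = (227)(50.9 − 23.1) = 6311 J.
W_net = -12844 + 6311 = -6533 J (the counter-clockwise enclosed area).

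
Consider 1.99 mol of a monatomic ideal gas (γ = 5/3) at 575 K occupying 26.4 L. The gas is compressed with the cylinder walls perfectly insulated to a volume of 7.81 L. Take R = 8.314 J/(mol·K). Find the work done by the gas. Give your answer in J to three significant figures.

Adiabatic: TV^(γ−1) = const with γ = 5/3.
T₂ = T₁ (V₁/V₂)^(γ−1) = 575 × (26.4/7.81)^0.667 = 575 × 2.252 = 1295 K.
W_by = nCᵥ(T₁ − T₂) = (1.99)(12.47)(575 − 1295) = -17871 J.

W ≈ -17900 J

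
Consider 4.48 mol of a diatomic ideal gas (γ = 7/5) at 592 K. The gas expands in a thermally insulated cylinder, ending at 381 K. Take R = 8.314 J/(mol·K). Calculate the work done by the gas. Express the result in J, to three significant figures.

Adiabatic ⇒ Q = 0, so W_by = −ΔU = nCᵥ(T₁ − T₂).
Cᵥ = 5R/2 = 20.79 J/(mol·K).
W = (4.48)(20.79)(592 − 381) = 19648 J.

W ≈ 19600 J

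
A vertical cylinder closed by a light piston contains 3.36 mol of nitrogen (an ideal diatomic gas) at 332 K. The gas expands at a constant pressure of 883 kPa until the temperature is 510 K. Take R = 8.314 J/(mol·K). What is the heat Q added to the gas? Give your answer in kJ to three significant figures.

Q ≈ 17.4 kJ

Isobaric: W = nRΔT = (3.36)(8.314)(178) = 4972 J.
ΔU = nCᵥΔT with Cᵥ = 5R/2: ΔU = (3.36)(20.79)(178) = 12431 J.
Q = ΔU + W = 12431 + 4972 = 17404 J.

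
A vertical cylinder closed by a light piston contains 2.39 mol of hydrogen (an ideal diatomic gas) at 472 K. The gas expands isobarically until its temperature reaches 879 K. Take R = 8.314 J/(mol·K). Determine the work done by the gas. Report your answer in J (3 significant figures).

Isobaric: W = P ΔV = nR ΔT.
W = (2.39)(8.314)(879 − 472) = 8087 J.

W ≈ 8090 J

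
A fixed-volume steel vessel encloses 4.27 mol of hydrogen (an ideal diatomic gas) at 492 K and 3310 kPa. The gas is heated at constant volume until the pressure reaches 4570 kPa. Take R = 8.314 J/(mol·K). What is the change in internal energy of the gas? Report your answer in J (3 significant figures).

ΔU ≈ 16600 J

Constant volume ⇒ W = 0, so Q = ΔU = nCᵥΔT with Cᵥ = 5R/2 = 20.79 J/(mol·K).
At constant V, T₂/T₁ = P₂/P₁ ⇒ ΔT = T₁(P₂/P₁ − 1) = 492·(4570/3310 − 1) = 187.3 K.
ΔU = (4.27)(20.79)(187.3) = 16622 J.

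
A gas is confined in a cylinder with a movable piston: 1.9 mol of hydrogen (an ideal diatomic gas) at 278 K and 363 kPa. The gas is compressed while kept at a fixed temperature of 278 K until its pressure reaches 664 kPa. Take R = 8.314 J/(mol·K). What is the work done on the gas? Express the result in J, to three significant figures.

Isothermal process: W = nRT ln(V₂/V₁) = nRT ln(P₁/P₂).
W = (1.9)(8.314)(278) × ln(363/664)
  = 4391 × ln(0.5467) = 4391 × -0.6039
W_by_gas = -2652 J; work on gas = −W_by = 2652 J.

W ≈ 2650 J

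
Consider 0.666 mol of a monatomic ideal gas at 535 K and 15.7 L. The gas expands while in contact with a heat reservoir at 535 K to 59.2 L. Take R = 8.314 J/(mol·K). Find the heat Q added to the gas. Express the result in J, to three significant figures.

Q ≈ 3930 J

Isothermal ⇒ ΔU = 0, so Q = W = nRT ln(V₂/V₁).
Q = (0.666)(8.314)(535) ln(59.2/15.7) = 2962 × 1.327 = 3932 J.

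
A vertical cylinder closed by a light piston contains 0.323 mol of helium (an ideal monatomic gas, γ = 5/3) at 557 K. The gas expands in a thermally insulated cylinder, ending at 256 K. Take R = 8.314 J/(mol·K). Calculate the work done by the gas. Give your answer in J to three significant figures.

W ≈ 1210 J

Adiabatic ⇒ Q = 0, so W_by = −ΔU = nCᵥ(T₁ − T₂).
Cᵥ = 3R/2 = 12.47 J/(mol·K).
W = (0.323)(12.47)(557 − 256) = 1212 J.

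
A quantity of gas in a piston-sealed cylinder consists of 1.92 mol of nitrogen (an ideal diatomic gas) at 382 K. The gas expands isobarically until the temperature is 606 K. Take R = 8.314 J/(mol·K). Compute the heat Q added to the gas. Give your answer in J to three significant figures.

Isobaric: W = nRΔT = (1.92)(8.314)(224) = 3576 J.
ΔU = nCᵥΔT with Cᵥ = 5R/2: ΔU = (1.92)(20.79)(224) = 8939 J.
Q = ΔU + W = 8939 + 3576 = 12515 J.

Q ≈ 12500 J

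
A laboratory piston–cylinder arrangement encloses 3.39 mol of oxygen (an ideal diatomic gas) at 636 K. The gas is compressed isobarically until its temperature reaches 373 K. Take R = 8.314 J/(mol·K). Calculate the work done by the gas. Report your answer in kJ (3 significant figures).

Isobaric: W = P ΔV = nR ΔT.
W = (3.39)(8.314)(373 − 636) = -7413 J.

W ≈ -7.41 kJ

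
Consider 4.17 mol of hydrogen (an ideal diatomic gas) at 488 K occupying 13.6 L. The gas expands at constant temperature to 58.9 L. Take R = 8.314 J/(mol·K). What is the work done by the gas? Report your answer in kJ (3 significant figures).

Isothermal: W = nRT ln(V₂/V₁).
W = (4.17)(8.314)(488) × ln(58.9/13.6)
  = 16919 × 1.466
W_by_gas = 24799 J.

W ≈ 24.8 kJ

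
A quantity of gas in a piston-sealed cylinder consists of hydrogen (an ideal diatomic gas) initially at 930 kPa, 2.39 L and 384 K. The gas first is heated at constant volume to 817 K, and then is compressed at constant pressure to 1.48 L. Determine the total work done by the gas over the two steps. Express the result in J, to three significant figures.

Step 1 (isochoric): W = 0 (constant volume).
After step 1: P = 1979 kPa (V unchanged).
Step 2 (isobaric): W = PΔV = (1979 kPa)(1.48 − 2.39 L) = -1801 J.
W_total = 0 − 1801 = -1801 J.

W_total ≈ -1800 J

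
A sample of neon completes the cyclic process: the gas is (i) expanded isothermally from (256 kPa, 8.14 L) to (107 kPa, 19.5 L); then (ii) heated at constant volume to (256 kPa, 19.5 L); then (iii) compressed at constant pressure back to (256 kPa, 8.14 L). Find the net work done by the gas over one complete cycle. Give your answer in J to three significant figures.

W_net ≈ -1090 J

Leg (i): W = PᵢVᵢ ln(V_f/Vᵢ) = (2084) ln(19.5/8.14) = 1820 J.
Leg (ii): W = 0.
Leg (iii): W = PΔV = (256)(8.14 − 19.5) = -2908 J.
W_net = 1820 − 2908 = -1088 J.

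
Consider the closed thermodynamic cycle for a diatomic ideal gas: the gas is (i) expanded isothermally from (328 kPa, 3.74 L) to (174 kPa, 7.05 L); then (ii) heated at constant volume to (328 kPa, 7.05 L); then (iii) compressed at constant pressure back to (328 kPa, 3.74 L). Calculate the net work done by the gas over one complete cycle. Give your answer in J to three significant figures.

W_net ≈ -308 J

Leg (i): W = PᵢVᵢ ln(V_f/Vᵢ) = (1227) ln(7.05/3.74) = 777.7 J.
Leg (ii): W = 0.
Leg (iii): W = PΔV = (328)(3.74 − 7.05) = -1086 J.
W_net = 777.7 − 1086 = -308 J.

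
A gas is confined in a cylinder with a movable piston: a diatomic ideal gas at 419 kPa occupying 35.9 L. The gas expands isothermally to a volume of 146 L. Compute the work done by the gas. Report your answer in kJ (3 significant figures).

Isothermal: W = nRT ln(V₂/V₁) = P₁V₁ ln(V₂/V₁).
P₁V₁ = (419 kPa)(35.9 L) = 15042 J.
W = 15042 × ln(146/35.9) = 15042 × 1.403
W_by_gas = 21102 J.

W ≈ 21.1 kJ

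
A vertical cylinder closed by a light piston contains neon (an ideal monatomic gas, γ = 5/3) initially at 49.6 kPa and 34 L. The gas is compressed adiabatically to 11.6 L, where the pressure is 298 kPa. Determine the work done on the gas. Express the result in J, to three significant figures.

Adiabatic: W = (P₁V₁ − P₂V₂)/(γ − 1) with γ = 5/3.
P₁V₁ = 1686 J, P₂V₂ = 3457 J.
W = (1686 − 3457) / 0.6667 = -2656 J.
Work on gas = −W_by = 2656 J.

W ≈ 2660 J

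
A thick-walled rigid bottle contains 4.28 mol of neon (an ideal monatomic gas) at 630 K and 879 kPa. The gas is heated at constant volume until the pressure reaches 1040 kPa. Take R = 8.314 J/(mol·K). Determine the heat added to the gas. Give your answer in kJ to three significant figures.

Constant volume ⇒ W = 0, so Q = ΔU = nCᵥΔT with Cᵥ = 3R/2 = 12.47 J/(mol·K).
At constant V, T₂/T₁ = P₂/P₁ ⇒ ΔT = T₁(P₂/P₁ − 1) = 630·(1040/879 − 1) = 115.4 K.
ΔU = (4.28)(12.47)(115.4) = 6159 J.

Q ≈ 6.16 kJ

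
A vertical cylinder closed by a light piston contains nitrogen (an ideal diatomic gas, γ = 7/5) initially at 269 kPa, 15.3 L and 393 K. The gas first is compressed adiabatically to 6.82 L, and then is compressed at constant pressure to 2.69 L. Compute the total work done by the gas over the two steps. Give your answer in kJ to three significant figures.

Step 1 (adiabatic): W = (P₁V₁ − P₂V₂)/(γ−1) = (4116 − 5686)/0.4 = -3926 J.
After step 1: P = 833.7 kPa, V = 6.82 L, T = 542.9 K.
Step 2 (isobaric): W = PΔV = (833.7 kPa)(2.69 − 6.82 L) = -3443 J.
W_total = -3926 − 3443 = -7369 J.

W_total ≈ -7.37 kJ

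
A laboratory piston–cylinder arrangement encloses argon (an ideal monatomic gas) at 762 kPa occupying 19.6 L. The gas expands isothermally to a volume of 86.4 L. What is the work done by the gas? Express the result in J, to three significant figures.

Isothermal: W = nRT ln(V₂/V₁) = P₁V₁ ln(V₂/V₁).
P₁V₁ = (762 kPa)(19.6 L) = 14935 J.
W = 14935 × ln(86.4/19.6) = 14935 × 1.483
W_by_gas = 22156 J.

W ≈ 22200 J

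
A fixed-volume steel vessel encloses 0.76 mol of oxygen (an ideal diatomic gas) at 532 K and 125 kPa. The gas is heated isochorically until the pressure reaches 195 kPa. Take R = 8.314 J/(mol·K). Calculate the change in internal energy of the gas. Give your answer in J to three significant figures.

Constant volume ⇒ W = 0, so Q = ΔU = nCᵥΔT with Cᵥ = 5R/2 = 20.79 J/(mol·K).
At constant V, T₂/T₁ = P₂/P₁ ⇒ ΔT = T₁(P₂/P₁ − 1) = 532·(195/125 − 1) = 297.9 K.
ΔU = (0.76)(20.79)(297.9) = 4706 J.

ΔU ≈ 4710 J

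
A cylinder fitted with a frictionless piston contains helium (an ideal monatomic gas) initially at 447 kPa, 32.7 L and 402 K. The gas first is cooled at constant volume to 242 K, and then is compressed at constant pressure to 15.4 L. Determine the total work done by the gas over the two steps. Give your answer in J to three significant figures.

W_total ≈ -4660 J

Step 1 (isochoric): W = 0 (constant volume).
After step 1: P = 269.1 kPa (V unchanged).
Step 2 (isobaric): W = PΔV = (269.1 kPa)(15.4 − 32.7 L) = -4655 J.
W_total = 0 − 4655 = -4655 J.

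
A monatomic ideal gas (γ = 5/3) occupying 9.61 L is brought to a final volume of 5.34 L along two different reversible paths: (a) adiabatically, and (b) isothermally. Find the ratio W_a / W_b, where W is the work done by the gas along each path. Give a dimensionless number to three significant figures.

Path (a) adiabatic: W = P₁V₁(1 − (V₁/V₂)^(γ−1))/(γ−1) → W_a/(P₁V₁) = -0.7193.
Path (b) isothermal: W = P₁V₁ ln(V₂/V₁) → W_b/(P₁V₁) = -0.5876.
W_a / W_b = -0.7193 / -0.5876 = 1.224.

W_a / W_b ≈ 1.22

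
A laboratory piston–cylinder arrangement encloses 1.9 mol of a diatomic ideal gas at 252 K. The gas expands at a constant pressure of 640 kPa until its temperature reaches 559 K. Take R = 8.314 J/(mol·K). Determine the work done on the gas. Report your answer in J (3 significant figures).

Isobaric: W = P ΔV = nR ΔT.
W = (1.9)(8.314)(559 − 252) = 4850 J.
Work on gas = −W_by = -4850 J.

W ≈ -4850 J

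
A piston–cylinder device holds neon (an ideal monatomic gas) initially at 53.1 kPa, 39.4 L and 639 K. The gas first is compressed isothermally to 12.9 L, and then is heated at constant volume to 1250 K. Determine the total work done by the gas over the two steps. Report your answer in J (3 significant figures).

W_total ≈ -2340 J

Step 1 (isothermal): W = P₁V₁ ln(V₂/V₁) = (2092) ln(12.9/39.4) = -2336 J.
Step 2 (isochoric): W = 0 (constant volume).
W_total = -2336 + 0 = -2336 J.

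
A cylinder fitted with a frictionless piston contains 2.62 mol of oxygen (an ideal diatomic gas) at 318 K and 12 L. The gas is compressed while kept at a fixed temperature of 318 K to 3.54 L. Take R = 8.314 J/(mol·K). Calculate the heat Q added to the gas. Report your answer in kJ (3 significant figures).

Isothermal ⇒ ΔU = 0, so Q = W = nRT ln(V₂/V₁).
Q = (2.62)(8.314)(318) ln(3.54/12) = 6927 × -1.221 = -8456 J.

Q ≈ -8.46 kJ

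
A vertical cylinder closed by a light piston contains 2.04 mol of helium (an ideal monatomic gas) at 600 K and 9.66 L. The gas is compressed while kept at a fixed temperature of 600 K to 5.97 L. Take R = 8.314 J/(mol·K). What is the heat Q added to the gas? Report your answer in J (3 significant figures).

Isothermal ⇒ ΔU = 0, so Q = W = nRT ln(V₂/V₁).
Q = (2.04)(8.314)(600) ln(5.97/9.66) = 10176 × -0.4812 = -4897 J.

Q ≈ -4900 J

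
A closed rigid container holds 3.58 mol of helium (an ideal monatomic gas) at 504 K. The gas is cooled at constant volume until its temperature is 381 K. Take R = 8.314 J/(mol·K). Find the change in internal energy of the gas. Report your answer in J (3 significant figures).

ΔU ≈ -5490 J

Constant volume ⇒ W = 0, so Q = ΔU = nCᵥΔT with Cᵥ = 3R/2 = 12.47 J/(mol·K).
ΔU = (3.58)(12.47)(381 − 504) = -5491 J.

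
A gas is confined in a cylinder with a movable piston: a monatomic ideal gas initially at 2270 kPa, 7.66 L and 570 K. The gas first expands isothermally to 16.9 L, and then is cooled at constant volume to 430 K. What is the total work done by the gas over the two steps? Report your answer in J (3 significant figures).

Step 1 (isothermal): W = P₁V₁ ln(V₂/V₁) = (17388) ln(16.9/7.66) = 13759 J.
Step 2 (isochoric): W = 0 (constant volume).
W_total = 13759 + 0 = 13759 J.

W_total ≈ 13800 J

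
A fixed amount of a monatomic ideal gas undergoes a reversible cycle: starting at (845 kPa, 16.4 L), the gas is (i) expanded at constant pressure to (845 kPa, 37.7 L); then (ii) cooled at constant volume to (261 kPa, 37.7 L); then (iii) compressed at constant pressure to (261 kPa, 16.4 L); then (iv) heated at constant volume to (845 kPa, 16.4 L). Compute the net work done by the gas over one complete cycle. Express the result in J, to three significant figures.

Constant-volume legs do no work.
W(i) = (845)(37.7 − 16.4) = 17999 J; W(iii) = (261)(16.4 − 37.7) = -5559 J.
W_net = 17999 − 5559 = 12439 J (the clockwise enclosed area).

W_net ≈ 12400 J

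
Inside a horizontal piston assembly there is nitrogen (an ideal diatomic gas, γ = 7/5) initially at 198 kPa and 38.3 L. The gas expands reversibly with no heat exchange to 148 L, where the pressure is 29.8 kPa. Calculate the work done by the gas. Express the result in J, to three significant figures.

W ≈ 7930 J

Adiabatic: W = (P₁V₁ − P₂V₂)/(γ − 1) with γ = 7/5.
P₁V₁ = 7583 J, P₂V₂ = 4410 J.
W = (7583 − 4410) / 0.4 = 7932 J.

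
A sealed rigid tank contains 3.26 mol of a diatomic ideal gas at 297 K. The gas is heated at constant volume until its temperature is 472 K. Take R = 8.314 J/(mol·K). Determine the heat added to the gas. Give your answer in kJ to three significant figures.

Q ≈ 11.9 kJ

Constant volume ⇒ W = 0, so Q = ΔU = nCᵥΔT with Cᵥ = 5R/2 = 20.79 J/(mol·K).
ΔU = (3.26)(20.79)(472 − 297) = 11858 J.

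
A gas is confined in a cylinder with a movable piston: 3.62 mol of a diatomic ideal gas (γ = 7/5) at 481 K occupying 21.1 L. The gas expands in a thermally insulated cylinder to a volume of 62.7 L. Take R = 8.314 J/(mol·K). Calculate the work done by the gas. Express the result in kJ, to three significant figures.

Adiabatic: TV^(γ−1) = const with γ = 7/5.
T₂ = T₁ (V₁/V₂)^(γ−1) = 481 × (21.1/62.7)^0.4 = 481 × 0.6469 = 311.1 K.
W_by = nCᵥ(T₁ − T₂) = (3.62)(20.79)(481 − 311.1) = 12781 J.

W ≈ 12.8 kJ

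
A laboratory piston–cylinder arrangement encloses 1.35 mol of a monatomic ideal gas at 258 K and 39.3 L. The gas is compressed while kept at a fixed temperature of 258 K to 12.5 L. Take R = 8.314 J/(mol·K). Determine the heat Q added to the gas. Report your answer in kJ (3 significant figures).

Q ≈ -3.32 kJ

Isothermal ⇒ ΔU = 0, so Q = W = nRT ln(V₂/V₁).
Q = (1.35)(8.314)(258) ln(12.5/39.3) = 2896 × -1.145 = -3317 J.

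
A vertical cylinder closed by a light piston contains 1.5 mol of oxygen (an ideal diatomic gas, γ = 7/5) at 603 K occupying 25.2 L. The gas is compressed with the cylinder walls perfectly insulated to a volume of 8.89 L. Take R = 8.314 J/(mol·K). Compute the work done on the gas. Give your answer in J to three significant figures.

Adiabatic: TV^(γ−1) = const with γ = 7/5.
T₂ = T₁ (V₁/V₂)^(γ−1) = 603 × (25.2/8.89)^0.4 = 603 × 1.517 = 914.8 K.
W_by = nCᵥ(T₁ − T₂) = (1.5)(20.79)(603 − 914.8) = -9721 J.
Work on gas = −W_by = 9721 J.

W ≈ 9720 J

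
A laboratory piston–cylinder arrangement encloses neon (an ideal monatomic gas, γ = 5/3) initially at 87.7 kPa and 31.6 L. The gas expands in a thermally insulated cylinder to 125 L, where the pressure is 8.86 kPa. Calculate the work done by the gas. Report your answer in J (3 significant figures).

Adiabatic: W = (P₁V₁ − P₂V₂)/(γ − 1) with γ = 5/3.
P₁V₁ = 2771 J, P₂V₂ = 1108 J.
W = (2771 − 1108) / 0.6667 = 2496 J.

W ≈ 2500 J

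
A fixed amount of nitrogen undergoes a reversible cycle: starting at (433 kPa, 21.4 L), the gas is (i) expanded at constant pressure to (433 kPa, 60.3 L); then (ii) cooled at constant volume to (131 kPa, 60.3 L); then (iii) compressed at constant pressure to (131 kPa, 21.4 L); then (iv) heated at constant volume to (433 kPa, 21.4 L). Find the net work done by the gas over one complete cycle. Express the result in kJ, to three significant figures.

Constant-volume legs do no work.
W(i) = (433)(60.3 − 21.4) = 16844 J; W(iii) = (131)(21.4 − 60.3) = -5096 J.
W_net = 16844 − 5096 = 11748 J (the clockwise enclosed area).

W_net ≈ 11.7 kJ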